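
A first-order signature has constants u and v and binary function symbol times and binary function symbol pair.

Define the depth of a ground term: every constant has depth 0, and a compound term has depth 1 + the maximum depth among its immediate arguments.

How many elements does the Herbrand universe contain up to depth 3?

81610

Write N_k for the number of ground terms of depth ≤ k. A term of depth ≤ k is either a constant or a function symbol applied to arguments of depth ≤ k−1, so N_k = 2 + N_{k-1}^2 + N_{k-1}^2.
N_0 = 2
N_1 = 2 + 2^2 + 2^2 = 10
N_2 = 2 + 10^2 + 10^2 = 202
N_3 = 2 + 202^2 + 202^2 = 81610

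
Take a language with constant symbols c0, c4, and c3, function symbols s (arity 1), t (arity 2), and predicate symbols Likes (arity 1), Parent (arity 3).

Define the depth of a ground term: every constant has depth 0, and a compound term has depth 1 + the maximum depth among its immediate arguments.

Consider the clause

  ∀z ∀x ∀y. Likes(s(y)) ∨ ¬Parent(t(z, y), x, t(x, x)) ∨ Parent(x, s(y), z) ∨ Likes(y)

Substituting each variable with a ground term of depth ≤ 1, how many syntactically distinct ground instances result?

3375

Ground terms of depth ≤ 1:
  Write N_k for the number of ground terms of depth ≤ k. A term of depth ≤ k is either a constant or a function symbol applied to arguments of depth ≤ k−1, so N_k = 3 + N_{k-1} + N_{k-1}^2.
  N_0 = 3
  N_1 = 3 + 3 + 3^2 = 15
So there are 15 ground terms available for substitution.
There are 3 variables to instantiate (z, x, y), each occurring in at least one literal, so different choices give different ground instances.
Number of ground instances = 15^3 = 3375.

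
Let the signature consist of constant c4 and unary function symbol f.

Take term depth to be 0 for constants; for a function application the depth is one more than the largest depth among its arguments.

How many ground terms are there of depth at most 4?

5

Write N_k for the number of ground terms of depth ≤ k. A term of depth ≤ k is either a constant or a function symbol applied to arguments of depth ≤ k−1, so N_k = 1 + N_{k-1}.
N_0 = 1
N_1 = 1 + 1 = 2
N_2 = 1 + 2 = 3
N_3 = 1 + 3 = 4
N_4 = 1 + 4 = 5
Explicitly: c4, f(c4), f(f(c4)), f(f(f(c4))), f(f(f(f(c4)))).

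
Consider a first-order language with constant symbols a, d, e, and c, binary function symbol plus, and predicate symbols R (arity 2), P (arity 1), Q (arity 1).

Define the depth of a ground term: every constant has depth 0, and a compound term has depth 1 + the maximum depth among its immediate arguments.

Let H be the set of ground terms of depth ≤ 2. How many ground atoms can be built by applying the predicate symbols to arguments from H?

First count ground terms of depth ≤ 2.
If N_k denotes the number of depth-≤k ground terms, the 4 constants give N_0 = 4, and each function symbol of arity r contributes N_{k-1}^r new terms at level k: N_k = 4 + N_{k-1}^2.
N_0 = 4
N_1 = 4 + 4^2 = 20
N_2 = 4 + 20^2 = 404
So |H| = 404.
A ground atom is a predicate applied to a tuple of terms from H, so the count is the sum over predicates of |H|^arity:
  R: 404^2 = 163216;  P: 404;  Q: 404
Total ground atoms: 163216 + 404 + 404 = 164024.

164024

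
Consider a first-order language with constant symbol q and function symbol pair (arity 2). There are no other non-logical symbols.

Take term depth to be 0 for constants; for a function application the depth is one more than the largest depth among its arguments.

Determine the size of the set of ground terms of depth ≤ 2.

5

If N_k denotes the number of depth-≤k ground terms, the 1 constant gives N_0 = 1, and each function symbol of arity r contributes N_{k-1}^r new terms at level k: N_k = 1 + N_{k-1}^2.
N_0 = 1
N_1 = 1 + 1^2 = 2
N_2 = 1 + 2^2 = 5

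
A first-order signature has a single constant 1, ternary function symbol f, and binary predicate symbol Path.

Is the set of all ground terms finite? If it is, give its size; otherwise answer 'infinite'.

infinite

The signature has at least one function symbol (f, arity 3) and at least one constant (1).
Iterating f gives infinitely many distinct ground terms: 1, f(1, 1, 1), f(f(1, 1, 1), f(1, 1, 1), f(1, 1, 1)), ...
So the Herbrand universe is infinite.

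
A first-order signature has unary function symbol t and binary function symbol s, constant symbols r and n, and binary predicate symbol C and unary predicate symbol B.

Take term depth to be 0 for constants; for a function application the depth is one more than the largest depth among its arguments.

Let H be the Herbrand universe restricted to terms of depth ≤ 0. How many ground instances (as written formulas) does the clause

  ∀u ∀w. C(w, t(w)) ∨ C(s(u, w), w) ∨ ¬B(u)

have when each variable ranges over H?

Ground terms of depth ≤ 0:
  Write N_k for the number of ground terms of depth ≤ k. A term of depth ≤ k is either a constant or a function symbol applied to arguments of depth ≤ k−1, so N_k = 2 + N_{k-1} + N_{k-1}^2.
  N_0 = 2
  Explicitly: r, n.
So there are 2 ground terms available for substitution.
The body mentions every one of the 2 quantified variables; since ground terms form a free algebra, no two substitutions collapse to the same formula.
Number of ground instances = 2^2 = 4.

4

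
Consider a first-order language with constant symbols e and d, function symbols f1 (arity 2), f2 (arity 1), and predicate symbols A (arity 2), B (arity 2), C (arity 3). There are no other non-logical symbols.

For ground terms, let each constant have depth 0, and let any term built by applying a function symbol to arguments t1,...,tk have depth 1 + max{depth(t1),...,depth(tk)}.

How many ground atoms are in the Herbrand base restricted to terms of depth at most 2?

First count ground terms of depth ≤ 2.
Let N_k = |{terms of depth ≤ k}|. Then N_0 = 2 and N_k = 2 + N_{k-1}^2 + N_{k-1} for k ≥ 1 (one summand per function symbol, arity giving the exponent).
N_0 = 2
N_1 = 2 + 2^2 + 2 = 8
N_2 = 2 + 8^2 + 8 = 74
So |H| = 74.
For each predicate symbol, the number of ground atoms is |H| raised to its arity; summing:
  A: 74^2 = 5476;  B: 74^2 = 5476;  C: 74^3 = 405224
Total ground atoms: 5476 + 5476 + 405224 = 416176.

416176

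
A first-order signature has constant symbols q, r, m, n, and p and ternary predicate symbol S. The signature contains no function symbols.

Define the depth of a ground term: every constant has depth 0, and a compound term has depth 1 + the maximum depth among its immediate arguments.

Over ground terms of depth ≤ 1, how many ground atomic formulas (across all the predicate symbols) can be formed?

125

First count ground terms of depth ≤ 1.
With no function symbols every ground term is a constant, so there are exactly 5 ground terms at every depth bound.
N_0 = 5
N_1 = 5
So |H| = 5.
For each predicate symbol, the number of ground atoms is |H| raised to its arity; summing:
  S: 5^3 = 125
Total ground atoms: 125.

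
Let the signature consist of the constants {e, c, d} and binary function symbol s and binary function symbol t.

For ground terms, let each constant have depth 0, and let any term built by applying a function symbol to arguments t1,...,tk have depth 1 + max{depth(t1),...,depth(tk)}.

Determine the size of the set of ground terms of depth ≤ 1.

21

Write N_k for the number of ground terms of depth ≤ k. A term of depth ≤ k is either a constant or a function symbol applied to arguments of depth ≤ k−1, so N_k = 3 + N_{k-1}^2 + N_{k-1}^2.
N_0 = 3
N_1 = 3 + 3^2 + 3^2 = 21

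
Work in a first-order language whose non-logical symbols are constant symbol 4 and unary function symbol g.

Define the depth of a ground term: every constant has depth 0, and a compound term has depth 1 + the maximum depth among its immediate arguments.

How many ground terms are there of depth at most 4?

Let N_k count ground terms of depth at most k. Each non-constant term of depth ≤ k is some function symbol applied to depth-≤(k−1) arguments, giving N_k = 1 + N_{k-1}.
N_0 = 1
N_1 = 1 + 1 = 2
N_2 = 1 + 2 = 3
N_3 = 1 + 3 = 4
N_4 = 1 + 4 = 5
Explicitly: 4, g(4), g(g(4)), g(g(g(4))), g(g(g(g(4)))).

5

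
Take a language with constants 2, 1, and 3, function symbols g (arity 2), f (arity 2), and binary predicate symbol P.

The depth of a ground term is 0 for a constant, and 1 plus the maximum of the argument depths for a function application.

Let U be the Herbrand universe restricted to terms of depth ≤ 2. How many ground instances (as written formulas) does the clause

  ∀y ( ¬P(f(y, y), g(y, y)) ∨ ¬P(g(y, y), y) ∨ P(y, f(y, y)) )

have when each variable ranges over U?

885

Ground terms of depth ≤ 2:
  Let N_k count ground terms of depth at most k. Each non-constant term of depth ≤ k is some function symbol applied to depth-≤(k−1) arguments, giving N_k = 3 + N_{k-1}^2 + N_{k-1}^2.
  N_0 = 3
  N_1 = 3 + 3^2 + 3^2 = 21
  N_2 = 3 + 21^2 + 21^2 = 885
So there are 885 ground terms available for substitution.
The clause has 1 distinct variable (y), which appears in the body. In the free term algebra distinct substitutions yield syntactically distinct ground instances.
Number of ground instances = 885.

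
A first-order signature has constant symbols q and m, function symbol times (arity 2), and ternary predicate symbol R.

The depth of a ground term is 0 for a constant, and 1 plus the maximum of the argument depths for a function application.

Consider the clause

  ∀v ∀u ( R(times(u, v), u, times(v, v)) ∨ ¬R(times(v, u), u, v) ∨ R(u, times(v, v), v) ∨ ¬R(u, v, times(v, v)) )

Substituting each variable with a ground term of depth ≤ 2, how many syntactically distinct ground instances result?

Ground terms of depth ≤ 2:
  If N_k denotes the number of depth-≤k ground terms, the 2 constants give N_0 = 2, and each function symbol of arity r contributes N_{k-1}^r new terms at level k: N_k = 2 + N_{k-1}^2.
  N_0 = 2
  N_1 = 2 + 2^2 = 6
  N_2 = 2 + 6^2 = 38
So there are 38 ground terms available for substitution.
The body mentions every one of the 2 quantified variables; since ground terms form a free algebra, no two substitutions collapse to the same formula.
Number of ground instances = 38^2 = 1444.

1444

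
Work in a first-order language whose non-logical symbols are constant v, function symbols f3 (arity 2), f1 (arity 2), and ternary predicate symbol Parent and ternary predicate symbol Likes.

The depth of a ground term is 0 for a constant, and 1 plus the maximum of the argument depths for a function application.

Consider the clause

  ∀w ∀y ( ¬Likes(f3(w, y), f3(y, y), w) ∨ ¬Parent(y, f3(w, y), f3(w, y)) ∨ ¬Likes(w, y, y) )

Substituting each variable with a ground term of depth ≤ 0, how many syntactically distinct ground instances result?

1

Ground terms of depth ≤ 0:
  Count level by level. With function symbols f3/2, f1/2, the terms of depth ≤ k are the 1 constant together with each function applied to depth-≤(k−1) tuples, so N_k = 1 + N_{k-1}^2 + N_{k-1}^2.
  N_0 = 1
  Explicitly: v.
So there is exactly 1 ground term available for substitution.
The body mentions every one of the 2 quantified variables; since ground terms form a free algebra, no two substitutions collapse to the same formula.
Number of ground instances = 1^2 = 1.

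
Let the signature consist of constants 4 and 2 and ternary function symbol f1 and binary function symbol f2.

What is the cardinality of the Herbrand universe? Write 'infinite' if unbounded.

The signature has at least one function symbol (f1, arity 3) and at least one constant (4).
Iterating f1 gives infinitely many distinct ground terms: 4, f1(4, 4, 4), f1(f1(4, 4, 4), f1(4, 4, 4), f1(4, 4, 4)), ...
So the Herbrand universe is infinite.

infinite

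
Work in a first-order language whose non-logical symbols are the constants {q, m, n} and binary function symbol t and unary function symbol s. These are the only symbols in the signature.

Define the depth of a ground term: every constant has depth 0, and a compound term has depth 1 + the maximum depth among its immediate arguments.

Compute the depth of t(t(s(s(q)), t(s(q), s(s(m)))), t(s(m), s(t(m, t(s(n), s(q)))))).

6

depth(s(q)) = 1 + depth(q) = 1 + 0 = 1
depth(s(s(q))) = 1 + depth(s(q)) = 1 + 1 = 2
depth(s(m)) = 1 + depth(m) = 1 + 0 = 1
depth(s(s(m))) = 1 + depth(s(m)) = 1 + 1 = 2
depth(t(s(q), s(s(m)))) = 1 + max(1, 2) = 3
depth(t(s(s(q)), t(s(q), s(s(m))))) = 1 + max(2, 3) = 4
depth(s(n)) = 1 + depth(n) = 1 + 0 = 1
depth(t(s(n), s(q))) = 1 + max(1, 1) = 2
depth(t(m, t(s(n), s(q)))) = 1 + max(0, 2) = 3
depth(s(t(m, t(s(n), s(q))))) = 1 + depth(t(m, t(s(n), s(q)))) = 1 + 3 = 4
depth(t(s(m), s(t(m, t(s(n), s(q)))))) = 1 + max(1, 4) = 5
depth(t(t(s(s(q)), t(s(q), s(s(m)))), t(s(m), s(t(m, t(s(n), s(q))))))) = 1 + max(4, 5) = 6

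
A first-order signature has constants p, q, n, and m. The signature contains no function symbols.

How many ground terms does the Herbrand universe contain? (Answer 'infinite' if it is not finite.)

There are no function symbols, so every ground term is one of the 4 constants.
The Herbrand universe is {p, q, n, m}, which is finite with 4 elements.

4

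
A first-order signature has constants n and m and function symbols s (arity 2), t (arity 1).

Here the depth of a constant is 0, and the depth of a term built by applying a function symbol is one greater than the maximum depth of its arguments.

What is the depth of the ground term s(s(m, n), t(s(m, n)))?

depth(s(m, n)) = 1 + max(0, 0) = 1
depth(t(s(m, n))) = 1 + depth(s(m, n)) = 1 + 1 = 2
depth(s(s(m, n), t(s(m, n)))) = 1 + max(1, 2) = 3

3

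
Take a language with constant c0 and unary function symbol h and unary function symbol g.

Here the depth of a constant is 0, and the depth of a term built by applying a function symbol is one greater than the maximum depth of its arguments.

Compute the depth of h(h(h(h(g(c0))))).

5

depth(g(c0)) = 1 + depth(c0) = 1 + 0 = 1
depth(h(g(c0))) = 1 + depth(g(c0)) = 1 + 1 = 2
depth(h(h(g(c0)))) = 1 + depth(h(g(c0))) = 1 + 2 = 3
depth(h(h(h(g(c0))))) = 1 + depth(h(h(g(c0)))) = 1 + 3 = 4
depth(h(h(h(h(g(c0)))))) = 1 + depth(h(h(h(g(c0))))) = 1 + 4 = 5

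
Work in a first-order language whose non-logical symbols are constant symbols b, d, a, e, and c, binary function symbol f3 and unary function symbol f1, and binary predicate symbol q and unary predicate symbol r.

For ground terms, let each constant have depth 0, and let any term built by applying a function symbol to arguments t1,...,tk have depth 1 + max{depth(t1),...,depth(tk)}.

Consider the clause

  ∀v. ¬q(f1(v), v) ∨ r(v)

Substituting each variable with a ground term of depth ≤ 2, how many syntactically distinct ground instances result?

Ground terms of depth ≤ 2:
  If N_k denotes the number of depth-≤k ground terms, the 5 constants give N_0 = 5, and each function symbol of arity r contributes N_{k-1}^r new terms at level k: N_k = 5 + N_{k-1}^2 + N_{k-1}.
  N_0 = 5
  N_1 = 5 + 5^2 + 5 = 35
  N_2 = 5 + 35^2 + 35 = 1265
So there are 1265 ground terms available for substitution.
The clause has 1 distinct variable (v), which appears in the body. In the free term algebra distinct substitutions yield syntactically distinct ground instances.
Number of ground instances = 1265.

1265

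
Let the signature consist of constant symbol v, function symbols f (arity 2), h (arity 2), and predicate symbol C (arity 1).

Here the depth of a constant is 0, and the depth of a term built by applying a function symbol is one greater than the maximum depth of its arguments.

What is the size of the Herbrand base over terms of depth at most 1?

3

First count ground terms of depth ≤ 1.
Write N_k for the number of ground terms of depth ≤ k. A term of depth ≤ k is either a constant or a function symbol applied to arguments of depth ≤ k−1, so N_k = 1 + N_{k-1}^2 + N_{k-1}^2.
N_0 = 1
N_1 = 1 + 1^2 + 1^2 = 3
Explicitly: v, f(v, v), h(v, v).
So |H| = 3.
Ground atoms are formed by filling each argument slot of a predicate with a term from H, so an r-ary predicate gives |H|^r atoms:
  C: 3
Total ground atoms: 3.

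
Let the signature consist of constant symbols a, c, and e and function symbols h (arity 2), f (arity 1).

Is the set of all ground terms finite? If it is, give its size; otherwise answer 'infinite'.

infinite

The signature has at least one function symbol (h, arity 2) and at least one constant (a).
Iterating h gives infinitely many distinct ground terms: a, h(a, a), h(h(a, a), h(a, a)), ...
So the Herbrand universe is infinite.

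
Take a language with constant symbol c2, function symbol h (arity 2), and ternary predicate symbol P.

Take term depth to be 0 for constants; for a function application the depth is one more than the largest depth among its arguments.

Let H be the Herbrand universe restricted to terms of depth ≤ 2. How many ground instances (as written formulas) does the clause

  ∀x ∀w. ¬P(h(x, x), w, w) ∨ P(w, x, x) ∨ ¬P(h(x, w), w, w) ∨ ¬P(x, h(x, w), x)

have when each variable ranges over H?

Ground terms of depth ≤ 2:
  Let N_k = |{terms of depth ≤ k}|. Then N_0 = 1 and N_k = 1 + N_{k-1}^2 for k ≥ 1 (one summand per function symbol, arity giving the exponent).
  N_0 = 1
  N_1 = 1 + 1^2 = 2
  N_2 = 1 + 2^2 = 5
  Explicitly: c2, h(c2, c2), h(c2, h(c2, c2)), h(h(c2, c2), c2), h(h(c2, c2), h(c2, c2)).
So there are 5 ground terms available for substitution.
Each of x, w ranges independently over the available ground terms, and distinct assignments produce distinct instances.
Number of ground instances = 5^2 = 25.

25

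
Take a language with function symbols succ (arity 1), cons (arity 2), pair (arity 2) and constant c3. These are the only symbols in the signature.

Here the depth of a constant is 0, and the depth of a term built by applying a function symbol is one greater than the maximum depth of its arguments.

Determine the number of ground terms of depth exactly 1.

Let N_k count ground terms of depth at most k. Each non-constant term of depth ≤ k is some function symbol applied to depth-≤(k−1) arguments, giving N_k = 1 + N_{k-1} + N_{k-1}^2 + N_{k-1}^2.
N_0 = 1
N_1 = 1 + 1 + 1^2 + 1^2 = 4
Terms of depth exactly 1: N_1 − N_0 = 4 − 1 = 3.

3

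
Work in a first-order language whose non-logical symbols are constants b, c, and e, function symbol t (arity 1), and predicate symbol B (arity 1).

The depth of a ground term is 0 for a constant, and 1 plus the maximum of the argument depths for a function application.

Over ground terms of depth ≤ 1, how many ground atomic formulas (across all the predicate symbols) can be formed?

6

First count ground terms of depth ≤ 1.
Count level by level. With function symbols t/1, the terms of depth ≤ k are the 3 constants together with each function applied to depth-≤(k−1) tuples, so N_k = 3 + N_{k-1}.
N_0 = 3
N_1 = 3 + 3 = 6
So |H| = 6.
Each predicate of arity r yields |H|^r ground atoms (one per choice of an r-tuple from H):
  B: 6
Total ground atoms: 6.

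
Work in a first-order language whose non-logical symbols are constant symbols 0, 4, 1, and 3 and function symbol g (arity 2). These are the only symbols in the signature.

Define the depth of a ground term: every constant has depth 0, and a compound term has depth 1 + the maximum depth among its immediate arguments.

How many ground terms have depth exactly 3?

Let N_k = |{terms of depth ≤ k}|. Then N_0 = 4 and N_k = 4 + N_{k-1}^2 for k ≥ 1 (one summand per function symbol, arity giving the exponent).
N_0 = 4
N_1 = 4 + 4^2 = 20
N_2 = 4 + 20^2 = 404
N_3 = 4 + 404^2 = 163220
Terms of depth exactly 3: N_3 − N_2 = 163220 − 404 = 162816.

162816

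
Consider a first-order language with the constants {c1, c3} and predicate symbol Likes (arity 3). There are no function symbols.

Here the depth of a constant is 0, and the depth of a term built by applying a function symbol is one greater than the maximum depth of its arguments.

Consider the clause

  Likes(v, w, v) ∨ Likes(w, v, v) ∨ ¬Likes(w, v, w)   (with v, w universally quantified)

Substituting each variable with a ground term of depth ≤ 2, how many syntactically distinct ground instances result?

4

Ground terms of depth ≤ 2:
  With no function symbols every ground term is a constant, so there are exactly 2 ground terms at every depth bound.
  N_0 = 2
  N_1 = 2
  N_2 = 2
  Explicitly: c1, c3.
So there are 2 ground terms available for substitution.
The clause has 2 distinct variables (v, w), each appearing in the body. In the free term algebra distinct substitutions yield syntactically distinct ground instances.
Number of ground instances = 2^2 = 4.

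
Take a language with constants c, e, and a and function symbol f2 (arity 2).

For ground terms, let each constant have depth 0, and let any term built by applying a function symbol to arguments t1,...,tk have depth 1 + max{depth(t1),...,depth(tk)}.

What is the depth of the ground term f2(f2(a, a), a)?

depth(f2(a, a)) = 1 + max(0, 0) = 1
depth(f2(f2(a, a), a)) = 1 + max(1, 0) = 2

2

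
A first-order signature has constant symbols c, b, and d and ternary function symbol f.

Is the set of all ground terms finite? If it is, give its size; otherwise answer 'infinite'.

infinite

The signature has at least one function symbol (f, arity 3) and at least one constant (c).
Iterating f gives infinitely many distinct ground terms: c, f(c, c, c), f(f(c, c, c), f(c, c, c), f(c, c, c)), ...
So the Herbrand universe is infinite.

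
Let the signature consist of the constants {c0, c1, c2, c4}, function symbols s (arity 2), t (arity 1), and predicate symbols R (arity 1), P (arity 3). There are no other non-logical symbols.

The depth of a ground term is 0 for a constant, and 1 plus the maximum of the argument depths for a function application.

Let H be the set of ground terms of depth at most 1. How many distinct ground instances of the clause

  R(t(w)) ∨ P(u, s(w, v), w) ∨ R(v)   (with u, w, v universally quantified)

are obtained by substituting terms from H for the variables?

13824

Ground terms of depth ≤ 1:
  Let N_k count ground terms of depth at most k. Each non-constant term of depth ≤ k is some function symbol applied to depth-≤(k−1) arguments, giving N_k = 4 + N_{k-1}^2 + N_{k-1}.
  N_0 = 4
  N_1 = 4 + 4^2 + 4 = 24
So there are 24 ground terms available for substitution.
The body mentions every one of the 3 quantified variables; since ground terms form a free algebra, no two substitutions collapse to the same formula.
Number of ground instances = 24^3 = 13824.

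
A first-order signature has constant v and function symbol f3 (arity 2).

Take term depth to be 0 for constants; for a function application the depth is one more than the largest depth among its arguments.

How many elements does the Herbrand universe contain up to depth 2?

5

Count level by level. With function symbols f3/2, the terms of depth ≤ k are the 1 constant together with each function applied to depth-≤(k−1) tuples, so N_k = 1 + N_{k-1}^2.
N_0 = 1
N_1 = 1 + 1^2 = 2
N_2 = 1 + 2^2 = 5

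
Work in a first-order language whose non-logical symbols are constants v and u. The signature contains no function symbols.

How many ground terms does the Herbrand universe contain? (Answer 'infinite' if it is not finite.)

There are no function symbols, so every ground term is one of the 2 constants.
The Herbrand universe is {v, u}, which is finite with 2 elements.

2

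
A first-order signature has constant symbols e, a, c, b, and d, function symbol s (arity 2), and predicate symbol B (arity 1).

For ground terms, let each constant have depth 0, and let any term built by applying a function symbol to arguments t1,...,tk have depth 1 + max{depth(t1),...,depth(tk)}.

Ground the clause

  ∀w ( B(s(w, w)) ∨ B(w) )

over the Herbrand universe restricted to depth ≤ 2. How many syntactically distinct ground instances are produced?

Ground terms of depth ≤ 2:
  Let N_k count ground terms of depth at most k. Each non-constant term of depth ≤ k is some function symbol applied to depth-≤(k−1) arguments, giving N_k = 5 + N_{k-1}^2.
  N_0 = 5
  N_1 = 5 + 5^2 = 30
  N_2 = 5 + 30^2 = 905
So there are 905 ground terms available for substitution.
The clause has 1 distinct variable (w), which appears in the body. In the free term algebra distinct substitutions yield syntactically distinct ground instances.
Number of ground instances = 905.

905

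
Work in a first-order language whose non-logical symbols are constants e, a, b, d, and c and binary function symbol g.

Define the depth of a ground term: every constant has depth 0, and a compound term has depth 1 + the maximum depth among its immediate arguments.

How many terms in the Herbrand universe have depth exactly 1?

25

If N_k denotes the number of depth-≤k ground terms, the 5 constants give N_0 = 5, and each function symbol of arity r contributes N_{k-1}^r new terms at level k: N_k = 5 + N_{k-1}^2.
N_0 = 5
N_1 = 5 + 5^2 = 30
Terms of depth exactly 1: N_1 − N_0 = 30 − 5 = 25.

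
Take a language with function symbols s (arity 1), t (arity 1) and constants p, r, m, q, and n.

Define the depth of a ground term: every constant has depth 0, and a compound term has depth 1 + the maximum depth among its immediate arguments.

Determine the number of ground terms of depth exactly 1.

10

If N_k denotes the number of depth-≤k ground terms, the 5 constants give N_0 = 5, and each function symbol of arity r contributes N_{k-1}^r new terms at level k: N_k = 5 + N_{k-1} + N_{k-1}.
N_0 = 5
N_1 = 5 + 5 + 5 = 15
Terms of depth exactly 1: N_1 − N_0 = 15 − 5 = 10.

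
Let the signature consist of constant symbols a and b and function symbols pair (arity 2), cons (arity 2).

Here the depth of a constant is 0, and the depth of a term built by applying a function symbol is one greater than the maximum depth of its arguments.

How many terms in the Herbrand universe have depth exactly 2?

192

Write N_k for the number of ground terms of depth ≤ k. A term of depth ≤ k is either a constant or a function symbol applied to arguments of depth ≤ k−1, so N_k = 2 + N_{k-1}^2 + N_{k-1}^2.
N_0 = 2
N_1 = 2 + 2^2 + 2^2 = 10
N_2 = 2 + 10^2 + 10^2 = 202
Terms of depth exactly 2: N_2 − N_1 = 202 − 10 = 192.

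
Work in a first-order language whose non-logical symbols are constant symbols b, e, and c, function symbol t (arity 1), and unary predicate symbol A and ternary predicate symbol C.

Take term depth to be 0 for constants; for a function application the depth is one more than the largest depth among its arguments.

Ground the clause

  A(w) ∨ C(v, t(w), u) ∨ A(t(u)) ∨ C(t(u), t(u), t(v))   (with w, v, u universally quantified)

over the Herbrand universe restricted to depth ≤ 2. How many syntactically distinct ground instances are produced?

729

Ground terms of depth ≤ 2:
  Count level by level. With function symbols t/1, the terms of depth ≤ k are the 3 constants together with each function applied to depth-≤(k−1) tuples, so N_k = 3 + N_{k-1}.
  N_0 = 3
  N_1 = 3 + 3 = 6
  N_2 = 3 + 6 = 9
So there are 9 ground terms available for substitution.
There are 3 variables to instantiate (w, v, u), each occurring in at least one literal, so different choices give different ground instances.
Number of ground instances = 9^3 = 729.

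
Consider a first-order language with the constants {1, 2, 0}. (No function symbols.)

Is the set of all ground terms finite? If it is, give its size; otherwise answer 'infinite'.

3

There are no function symbols, so every ground term is one of the 3 constants.
The Herbrand universe is {1, 2, 0}, which is finite with 3 elements.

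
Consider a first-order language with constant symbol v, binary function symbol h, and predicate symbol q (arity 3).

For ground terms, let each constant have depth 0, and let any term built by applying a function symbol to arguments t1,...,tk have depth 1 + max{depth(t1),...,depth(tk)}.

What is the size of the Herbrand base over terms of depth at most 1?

8

First count ground terms of depth ≤ 1.
Write N_k for the number of ground terms of depth ≤ k. A term of depth ≤ k is either a constant or a function symbol applied to arguments of depth ≤ k−1, so N_k = 1 + N_{k-1}^2.
N_0 = 1
N_1 = 1 + 1^2 = 2
So |H| = 2.
Each predicate of arity r yields |H|^r ground atoms (one per choice of an r-tuple from H):
  q: 2^3 = 8
Total ground atoms: 8.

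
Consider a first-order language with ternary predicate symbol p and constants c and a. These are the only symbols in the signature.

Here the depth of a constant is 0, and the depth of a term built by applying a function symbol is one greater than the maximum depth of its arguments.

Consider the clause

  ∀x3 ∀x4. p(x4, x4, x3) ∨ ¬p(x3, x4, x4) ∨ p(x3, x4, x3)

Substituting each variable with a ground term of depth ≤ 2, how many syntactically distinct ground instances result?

Ground terms of depth ≤ 2:
  With no function symbols every ground term is a constant, so there are exactly 2 ground terms at every depth bound.
  N_0 = 2
  N_1 = 2
  N_2 = 2
  Explicitly: c, a.
So there are 2 ground terms available for substitution.
There are 2 variables to instantiate (x3, x4), each occurring in at least one literal, so different choices give different ground instances.
Number of ground instances = 2^2 = 4.

4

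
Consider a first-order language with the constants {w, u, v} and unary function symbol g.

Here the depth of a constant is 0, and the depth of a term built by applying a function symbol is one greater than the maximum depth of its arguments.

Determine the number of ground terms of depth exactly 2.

Let N_k = |{terms of depth ≤ k}|. Then N_0 = 3 and N_k = 3 + N_{k-1} for k ≥ 1 (one summand per function symbol, arity giving the exponent).
N_0 = 3
N_1 = 3 + 3 = 6
N_2 = 3 + 6 = 9
Terms of depth exactly 2: N_2 − N_1 = 9 − 6 = 3.

3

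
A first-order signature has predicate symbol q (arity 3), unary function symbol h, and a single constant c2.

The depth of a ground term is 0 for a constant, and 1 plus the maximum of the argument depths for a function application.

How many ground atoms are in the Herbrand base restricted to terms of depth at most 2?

First count ground terms of depth ≤ 2.
Let N_k count ground terms of depth at most k. Each non-constant term of depth ≤ k is some function symbol applied to depth-≤(k−1) arguments, giving N_k = 1 + N_{k-1}.
N_0 = 1
N_1 = 1 + 1 = 2
N_2 = 1 + 2 = 3
Explicitly: c2, h(c2), h(h(c2)).
So |H| = 3.
For each predicate symbol, the number of ground atoms is |H| raised to its arity; summing:
  q: 3^3 = 27
Total ground atoms: 27.

27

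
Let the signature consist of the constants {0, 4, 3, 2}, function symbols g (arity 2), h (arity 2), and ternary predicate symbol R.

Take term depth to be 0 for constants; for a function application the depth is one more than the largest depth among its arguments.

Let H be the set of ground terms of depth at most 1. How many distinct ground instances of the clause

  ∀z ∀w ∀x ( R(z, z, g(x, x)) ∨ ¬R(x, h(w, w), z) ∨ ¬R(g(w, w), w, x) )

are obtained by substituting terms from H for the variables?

46656

Ground terms of depth ≤ 1:
  Let N_k count ground terms of depth at most k. Each non-constant term of depth ≤ k is some function symbol applied to depth-≤(k−1) arguments, giving N_k = 4 + N_{k-1}^2 + N_{k-1}^2.
  N_0 = 4
  N_1 = 4 + 4^2 + 4^2 = 36
So there are 36 ground terms available for substitution.
The body mentions every one of the 3 quantified variables; since ground terms form a free algebra, no two substitutions collapse to the same formula.
Number of ground instances = 36^3 = 46656.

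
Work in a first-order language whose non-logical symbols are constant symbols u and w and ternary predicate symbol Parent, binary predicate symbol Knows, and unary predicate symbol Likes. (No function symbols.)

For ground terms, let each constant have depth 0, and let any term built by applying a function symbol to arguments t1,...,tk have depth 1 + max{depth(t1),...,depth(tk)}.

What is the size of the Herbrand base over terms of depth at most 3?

14

First count ground terms of depth ≤ 3.
With no function symbols every ground term is a constant, so there are exactly 2 ground terms at every depth bound.
N_0 = 2
N_1 = 2
N_2 = 2
N_3 = 2
Explicitly: u, w.
So |H| = 2.
For each predicate symbol, the number of ground atoms is |H| raised to its arity; summing:
  Parent: 2^3 = 8;  Knows: 2^2 = 4;  Likes: 2
Total ground atoms: 8 + 4 + 2 = 14.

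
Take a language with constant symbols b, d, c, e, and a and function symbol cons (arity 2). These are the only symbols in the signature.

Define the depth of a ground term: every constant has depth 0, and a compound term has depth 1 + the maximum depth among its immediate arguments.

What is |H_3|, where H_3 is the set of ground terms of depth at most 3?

819030

Count level by level. With function symbols cons/2, the terms of depth ≤ k are the 5 constants together with each function applied to depth-≤(k−1) tuples, so N_k = 5 + N_{k-1}^2.
N_0 = 5
N_1 = 5 + 5^2 = 30
N_2 = 5 + 30^2 = 905
N_3 = 5 + 905^2 = 819030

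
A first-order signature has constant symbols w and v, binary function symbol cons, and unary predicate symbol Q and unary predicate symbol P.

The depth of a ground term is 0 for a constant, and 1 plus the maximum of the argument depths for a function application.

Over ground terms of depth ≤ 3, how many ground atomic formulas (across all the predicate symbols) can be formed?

2892

First count ground terms of depth ≤ 3.
Count level by level. With function symbols cons/2, the terms of depth ≤ k are the 2 constants together with each function applied to depth-≤(k−1) tuples, so N_k = 2 + N_{k-1}^2.
N_0 = 2
N_1 = 2 + 2^2 = 6
N_2 = 2 + 6^2 = 38
N_3 = 2 + 38^2 = 1446
So |H| = 1446.
Each predicate of arity r yields |H|^r ground atoms (one per choice of an r-tuple from H):
  Q: 1446;  P: 1446
Total ground atoms: 1446 + 1446 = 2892.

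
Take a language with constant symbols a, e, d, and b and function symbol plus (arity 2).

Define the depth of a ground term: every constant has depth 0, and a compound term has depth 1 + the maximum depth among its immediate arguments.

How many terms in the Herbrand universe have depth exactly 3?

Let N_k = |{terms of depth ≤ k}|. Then N_0 = 4 and N_k = 4 + N_{k-1}^2 for k ≥ 1 (one summand per function symbol, arity giving the exponent).
N_0 = 4
N_1 = 4 + 4^2 = 20
N_2 = 4 + 20^2 = 404
N_3 = 4 + 404^2 = 163220
Terms of depth exactly 3: N_3 − N_2 = 163220 − 404 = 162816.

162816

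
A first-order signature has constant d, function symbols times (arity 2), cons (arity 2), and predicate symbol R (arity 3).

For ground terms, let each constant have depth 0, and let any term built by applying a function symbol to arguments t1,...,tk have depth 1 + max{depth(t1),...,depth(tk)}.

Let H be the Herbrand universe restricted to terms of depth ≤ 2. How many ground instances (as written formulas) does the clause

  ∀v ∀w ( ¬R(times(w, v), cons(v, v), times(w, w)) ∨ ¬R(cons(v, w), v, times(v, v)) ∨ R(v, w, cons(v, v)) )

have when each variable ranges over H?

361

Ground terms of depth ≤ 2:
  Let N_k count ground terms of depth at most k. Each non-constant term of depth ≤ k is some function symbol applied to depth-≤(k−1) arguments, giving N_k = 1 + N_{k-1}^2 + N_{k-1}^2.
  N_0 = 1
  N_1 = 1 + 1^2 + 1^2 = 3
  N_2 = 1 + 3^2 + 3^2 = 19
So there are 19 ground terms available for substitution.
The clause has 2 distinct variables (v, w), each appearing in the body. In the free term algebra distinct substitutions yield syntactically distinct ground instances.
Number of ground instances = 19^2 = 361.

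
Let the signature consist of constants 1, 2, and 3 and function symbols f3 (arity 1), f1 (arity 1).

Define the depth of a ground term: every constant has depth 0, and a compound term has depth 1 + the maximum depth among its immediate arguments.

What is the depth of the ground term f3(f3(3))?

depth(f3(3)) = 1 + depth(3) = 1 + 0 = 1
depth(f3(f3(3))) = 1 + depth(f3(3)) = 1 + 1 = 2

2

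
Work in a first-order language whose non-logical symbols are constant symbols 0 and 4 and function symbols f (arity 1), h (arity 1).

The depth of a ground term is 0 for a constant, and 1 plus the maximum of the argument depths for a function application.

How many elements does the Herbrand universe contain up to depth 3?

Write N_k for the number of ground terms of depth ≤ k. A term of depth ≤ k is either a constant or a function symbol applied to arguments of depth ≤ k−1, so N_k = 2 + N_{k-1} + N_{k-1}.
N_0 = 2
N_1 = 2 + 2 + 2 = 6
N_2 = 2 + 6 + 6 = 14
N_3 = 2 + 14 + 14 = 30

30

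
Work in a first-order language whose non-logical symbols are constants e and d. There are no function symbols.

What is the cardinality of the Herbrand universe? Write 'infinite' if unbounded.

2

There are no function symbols, so every ground term is one of the 2 constants.
The Herbrand universe is {e, d}, which is finite with 2 elements.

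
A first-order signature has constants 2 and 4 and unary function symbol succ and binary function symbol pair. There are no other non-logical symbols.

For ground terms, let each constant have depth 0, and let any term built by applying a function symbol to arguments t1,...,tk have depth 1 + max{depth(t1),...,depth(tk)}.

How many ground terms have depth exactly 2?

66

Count level by level. With function symbols succ/1, pair/2, the terms of depth ≤ k are the 2 constants together with each function applied to depth-≤(k−1) tuples, so N_k = 2 + N_{k-1} + N_{k-1}^2.
N_0 = 2
N_1 = 2 + 2 + 2^2 = 8
N_2 = 2 + 8 + 8^2 = 74
Terms of depth exactly 2: N_2 − N_1 = 74 − 8 = 66.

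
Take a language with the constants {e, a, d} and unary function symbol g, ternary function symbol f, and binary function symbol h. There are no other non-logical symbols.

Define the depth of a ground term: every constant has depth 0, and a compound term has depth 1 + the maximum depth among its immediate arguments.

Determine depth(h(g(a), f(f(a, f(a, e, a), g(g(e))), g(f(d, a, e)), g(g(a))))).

depth(g(a)) = 1 + depth(a) = 1 + 0 = 1
depth(f(a, e, a)) = 1 + max(0, 0, 0) = 1
depth(g(e)) = 1 + depth(e) = 1 + 0 = 1
depth(g(g(e))) = 1 + depth(g(e)) = 1 + 1 = 2
depth(f(a, f(a, e, a), g(g(e)))) = 1 + max(0, 1, 2) = 3
depth(f(d, a, e)) = 1 + max(0, 0, 0) = 1
depth(g(f(d, a, e))) = 1 + depth(f(d, a, e)) = 1 + 1 = 2
depth(g(g(a))) = 1 + depth(g(a)) = 1 + 1 = 2
depth(f(f(a, f(a, e, a), g(g(e))), g(f(d, a, e)), g(g(a)))) = 1 + max(3, 2, 2) = 4
depth(h(g(a), f(f(a, f(a, e, a), g(g(e))), g(f(d, a, e)), g(g(a))))) = 1 + max(1, 4) = 5

5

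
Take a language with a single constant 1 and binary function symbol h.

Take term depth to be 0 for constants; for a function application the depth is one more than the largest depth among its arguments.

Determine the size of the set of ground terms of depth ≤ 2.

Write N_k for the number of ground terms of depth ≤ k. A term of depth ≤ k is either a constant or a function symbol applied to arguments of depth ≤ k−1, so N_k = 1 + N_{k-1}^2.
N_0 = 1
N_1 = 1 + 1^2 = 2
N_2 = 1 + 2^2 = 5
Explicitly: 1, h(1, 1), h(1, h(1, 1)), h(h(1, 1), 1), h(h(1, 1), h(1, 1)).

5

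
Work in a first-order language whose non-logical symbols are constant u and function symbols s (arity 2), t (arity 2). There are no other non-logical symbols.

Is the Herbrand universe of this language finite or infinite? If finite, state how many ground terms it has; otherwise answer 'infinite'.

The signature has at least one function symbol (s, arity 2) and at least one constant (u).
Iterating s gives infinitely many distinct ground terms: u, s(u, u), s(s(u, u), s(u, u)), ...
So the Herbrand universe is infinite.

infinite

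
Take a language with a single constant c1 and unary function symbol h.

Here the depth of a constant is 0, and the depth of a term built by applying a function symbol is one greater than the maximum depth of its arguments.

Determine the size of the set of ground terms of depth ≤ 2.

3

Let N_k count ground terms of depth at most k. Each non-constant term of depth ≤ k is some function symbol applied to depth-≤(k−1) arguments, giving N_k = 1 + N_{k-1}.
N_0 = 1
N_1 = 1 + 1 = 2
N_2 = 1 + 2 = 3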